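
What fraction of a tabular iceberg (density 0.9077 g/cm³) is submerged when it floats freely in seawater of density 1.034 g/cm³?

Submerged fraction = ρ_obj/ρ_fluid = 0.9077/1.034 = 0.878.

0.878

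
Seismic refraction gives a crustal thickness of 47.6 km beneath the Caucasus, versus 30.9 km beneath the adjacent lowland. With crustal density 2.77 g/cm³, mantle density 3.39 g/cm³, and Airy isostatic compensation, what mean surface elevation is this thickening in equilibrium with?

3.05 km

Excess crust Δ = 47.6 km − 30.9 km = 16.7 km, split between elevation h and root r with h + r = Δ.
Airy balance ρ_c h = (ρ_m − ρ_c) r gives r = h ρ_c/(ρ_m − ρ_c), so h (1 + ρ_c/(ρ_m − ρ_c)) = Δ, i.e. h = Δ (ρ_m − ρ_c)/ρ_m.
h = 16.7 km × 0.62/3.39 = 3.05 km.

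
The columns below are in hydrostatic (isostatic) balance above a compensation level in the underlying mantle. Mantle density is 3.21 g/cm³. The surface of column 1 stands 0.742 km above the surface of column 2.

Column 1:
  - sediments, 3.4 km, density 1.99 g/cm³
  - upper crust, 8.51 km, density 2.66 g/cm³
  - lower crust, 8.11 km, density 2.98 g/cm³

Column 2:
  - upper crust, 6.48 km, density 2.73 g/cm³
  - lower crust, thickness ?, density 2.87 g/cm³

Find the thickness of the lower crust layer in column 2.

Take the compensation level at the base of the deeper column (depth z_c below the surface of column 1) and equate Σ ρ_i t_i down to z_c; mantle fills any gap and the z_c terms cancel.
Column 1: 3.4×1.99 + 8.51×2.66 + 8.11×2.98 + (z_c − 20.02)×3.21
Column 2: 0.742×0 + 6.48×2.73 + x×2.87 + (z_c − 0.742 − 6.48 − x)×3.21
The z_c×3.21 term appears on both sides and cancels. Collect the known terms of each column as K = Σ(ρt)_known − 3.21 × (depth of known layers): K_1 = 53.5704 − 3.21×20.02 = −10.6938; K_2 = 17.6904 − 3.21×(0.742 + 6.48) = −5.49222.
Balance: K_1 = K_2 − x×(3.21 − 2.87), so x = (K_2 − K_1)/(3.21 − 2.87) = 5.20158/0.34 = 15.3 km.

15.3 km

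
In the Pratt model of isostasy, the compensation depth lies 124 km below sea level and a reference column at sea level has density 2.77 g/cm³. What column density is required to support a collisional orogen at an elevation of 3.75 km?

Pratt balance: ρ_ref D = ρ (D + h).
ρ = ρ_ref D/(D + h) = 2.77 × 124 km/(124 km + 3.75 km) = 2.69 g/cm³.

2.69 g/cm³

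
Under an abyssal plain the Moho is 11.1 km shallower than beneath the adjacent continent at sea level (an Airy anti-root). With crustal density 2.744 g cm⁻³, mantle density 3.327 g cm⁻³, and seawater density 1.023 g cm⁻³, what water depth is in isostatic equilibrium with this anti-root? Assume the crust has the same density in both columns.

3.76 km

Replacing a thickness d of crust by seawater at the top must be balanced by replacing crust with mantle at the base: d (ρ_c − ρ_w) = a (ρ_m − ρ_c).
d = a (ρ_m − ρ_c)/(ρ_c − ρ_w) = 11.1 km × 0.583/1.721 = 3.76 km.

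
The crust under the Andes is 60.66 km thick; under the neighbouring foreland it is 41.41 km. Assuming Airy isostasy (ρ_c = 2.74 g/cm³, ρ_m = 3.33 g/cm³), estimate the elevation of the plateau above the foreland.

3.41 km

Excess crust Δ = 60.66 km − 41.41 km = 19.25 km, split between elevation h and root r with h + r = Δ.
Airy balance ρ_c h = (ρ_m − ρ_c) r gives r = h ρ_c/(ρ_m − ρ_c), so h (1 + ρ_c/(ρ_m − ρ_c)) = Δ, i.e. h = Δ (ρ_m − ρ_c)/ρ_m.
h = 19.25 km × 0.59/3.33 = 3.41 km.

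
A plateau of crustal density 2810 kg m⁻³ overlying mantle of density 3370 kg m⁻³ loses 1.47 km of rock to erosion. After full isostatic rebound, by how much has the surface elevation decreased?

Rebound u = e ρ_c/ρ_m = 1.47 km × 2810/3370 = 1.226 km.
Net surface drop = e − u = 1.47 km − 1.226 km = e (ρ_m − ρ_c)/ρ_m = 0.244 km.

0.244 km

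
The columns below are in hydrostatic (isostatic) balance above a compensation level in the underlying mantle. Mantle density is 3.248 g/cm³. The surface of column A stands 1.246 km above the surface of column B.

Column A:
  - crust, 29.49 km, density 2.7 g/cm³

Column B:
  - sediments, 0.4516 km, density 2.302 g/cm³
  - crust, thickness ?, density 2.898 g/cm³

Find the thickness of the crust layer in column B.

33.4 km

Take the compensation level at the base of the deeper column (depth z_c below the surface of column A) and equate Σ ρ_i t_i down to z_c; mantle fills any gap and the z_c terms cancel.
Column A: 29.49×2.7 + (z_c − 29.49)×3.248
Column B: 1.246×0 + 0.4516×2.302 + x×2.898 + (z_c − 1.246 − 0.4516 − x)×3.248
The z_c×3.248 term appears on both sides and cancels. Collect the known terms of each column as K = Σ(ρt)_known − 3.248 × (depth of known layers): K_A = 79.623 − 3.248×29.49 = −16.16052; K_B = 1.0395832 − 3.248×(1.246 + 0.4516) = −4.4742216.
Balance: K_A = K_B − x×(3.248 − 2.898), so x = (K_B − K_A)/(3.248 − 2.898) = 11.6863/0.35 = 33.4 km.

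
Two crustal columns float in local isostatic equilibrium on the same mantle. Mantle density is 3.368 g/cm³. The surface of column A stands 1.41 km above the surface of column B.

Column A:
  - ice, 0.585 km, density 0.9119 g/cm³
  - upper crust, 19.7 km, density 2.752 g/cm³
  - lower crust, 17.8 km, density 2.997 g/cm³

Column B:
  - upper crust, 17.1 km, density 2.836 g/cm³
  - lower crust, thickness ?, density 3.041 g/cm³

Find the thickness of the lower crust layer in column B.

19.4 km

Take the compensation level at the base of the deeper column (depth z_c below the surface of column A) and equate Σ ρ_i t_i down to z_c; mantle fills any gap and the z_c terms cancel.
Column A: 0.585×0.9119 + 19.7×2.752 + 17.8×2.997 + (z_c − 38.085)×3.368
Column B: 1.41×0 + 17.1×2.836 + x×3.041 + (z_c − 1.41 − 17.1 − x)×3.368
The z_c×3.368 term appears on both sides and cancels. Collect the known terms of each column as K = Σ(ρt)_known − 3.368 × (depth of known layers): K_A = 108.094462 − 3.368×38.085 = −20.1758185; K_B = 48.4956 − 3.368×(1.41 + 17.1) = −13.84608.
Balance: K_A = K_B − x×(3.368 − 3.041), so x = (K_B − K_A)/(3.368 − 3.041) = 6.32974/0.327 = 19.4 km.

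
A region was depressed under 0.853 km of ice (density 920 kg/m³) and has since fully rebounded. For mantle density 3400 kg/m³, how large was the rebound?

0.231 km

Removing the load lets mantle flow back in; uplift u satisfies ρ_ice t = ρ_m u.
u = t ρ_ice/ρ_m = 0.853 km × 920/3400 = 0.231 km.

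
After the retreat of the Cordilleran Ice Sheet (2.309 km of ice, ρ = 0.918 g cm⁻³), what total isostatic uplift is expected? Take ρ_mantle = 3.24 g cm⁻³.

0.654 km

Removing the load lets mantle flow back in; uplift u satisfies ρ_ice t = ρ_m u.
u = t ρ_ice/ρ_m = 2.309 km × 0.918/3.24 = 0.654 km.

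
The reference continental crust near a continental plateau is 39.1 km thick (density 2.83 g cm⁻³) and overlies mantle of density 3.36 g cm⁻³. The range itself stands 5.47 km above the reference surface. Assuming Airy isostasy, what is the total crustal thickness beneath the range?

73.8 km

Root depth r = h ρ_c / (ρ_m − ρ_c) = 5.47 km × 2.83 / 0.53 = 29.21 km.
Total thickness = T + h + r = 39.1 km + 5.47 km + 29.21 km = 73.8 km.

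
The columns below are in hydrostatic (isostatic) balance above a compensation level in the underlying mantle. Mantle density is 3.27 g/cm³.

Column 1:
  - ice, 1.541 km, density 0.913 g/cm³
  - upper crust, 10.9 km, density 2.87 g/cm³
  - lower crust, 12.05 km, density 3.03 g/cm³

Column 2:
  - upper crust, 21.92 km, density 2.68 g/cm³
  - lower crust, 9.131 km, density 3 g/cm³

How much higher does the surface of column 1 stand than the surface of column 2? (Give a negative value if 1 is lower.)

−1.38 km

For any compensation level in the mantle, the mantle terms cancel and isostasy reduces to e = (Σt_1 − Σt_2) − (Σ(ρt)_1 − Σ(ρt)_2) / ρ_m.
Σt_1 = 24.491 km; Σt_2 = 31.051 km; Σ(ρt)_1 = 69.201433; Σ(ρt)_2 = 86.1386 (in km·g/cm³).
e = (24.491 − 31.051) − (69.201433 − 86.1386) / 3.27 = −1.38 km.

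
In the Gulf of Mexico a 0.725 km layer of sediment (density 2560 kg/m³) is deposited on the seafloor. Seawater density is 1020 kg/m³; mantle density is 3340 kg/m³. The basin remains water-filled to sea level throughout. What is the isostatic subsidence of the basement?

Submarine loading: the sediment displaces seawater, and the subsidence is in turn flooded, so s (ρ_m − ρ_w) = t (ρ_sed − ρ_w).
s = 0.725 km × (2560 − 1020) / (3340 − 1020) = 0.481 km.

0.481 km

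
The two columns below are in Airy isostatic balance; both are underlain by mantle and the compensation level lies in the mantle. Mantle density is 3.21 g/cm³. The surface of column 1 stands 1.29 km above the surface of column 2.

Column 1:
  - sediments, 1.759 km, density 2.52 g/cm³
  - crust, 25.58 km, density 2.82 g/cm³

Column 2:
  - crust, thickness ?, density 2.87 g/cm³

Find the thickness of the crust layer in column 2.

20.7 km

Take the compensation level at the base of the deeper column (depth z_c below the surface of column 1) and equate Σ ρ_i t_i down to z_c; mantle fills any gap and the z_c terms cancel.
Column 1: 1.759×2.52 + 25.58×2.82 + (z_c − 27.339)×3.21
Column 2: 1.29×0 + x×2.87 + (z_c − 1.29 − 0 − x)×3.21
The z_c×3.21 term appears on both sides and cancels. Collect the known terms of each column as K = Σ(ρt)_known − 3.21 × (depth of known layers): K_1 = 76.56828 − 3.21×27.339 = −11.18991; K_2 = 0 − 3.21×(1.29 + 0) = −4.1409.
Balance: K_1 = K_2 − x×(3.21 − 2.87), so x = (K_2 − K_1)/(3.21 − 2.87) = 7.04901/0.34 = 20.7 km.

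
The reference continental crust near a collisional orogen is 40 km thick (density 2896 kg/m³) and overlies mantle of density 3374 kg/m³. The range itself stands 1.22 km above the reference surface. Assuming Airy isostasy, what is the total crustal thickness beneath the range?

Root depth r = h ρ_c / (ρ_m − ρ_c) = 1.22 km × 2896 / 478 = 7.391 km.
Total thickness = T + h + r = 40 km + 1.22 km + 7.391 km = 48.6 km.

48.6 km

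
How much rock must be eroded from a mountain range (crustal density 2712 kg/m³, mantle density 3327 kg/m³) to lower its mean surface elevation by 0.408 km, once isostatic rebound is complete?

Net drop Δ = e − u = e − e ρ_c/ρ_m = e (ρ_m − ρ_c)/ρ_m.
e = Δ ρ_m/(ρ_m − ρ_c) = 0.408 km × 3327/615 = 2.21 km.

2.21 km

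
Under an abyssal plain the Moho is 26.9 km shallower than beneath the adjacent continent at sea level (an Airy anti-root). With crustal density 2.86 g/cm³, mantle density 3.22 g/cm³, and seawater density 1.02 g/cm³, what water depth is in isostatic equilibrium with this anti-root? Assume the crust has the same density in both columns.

5.26 km

Replacing a thickness d of crust by seawater at the top must be balanced by replacing crust with mantle at the base: d (ρ_c − ρ_w) = a (ρ_m − ρ_c).
d = a (ρ_m − ρ_c)/(ρ_c − ρ_w) = 26.9 km × 0.36/1.84 = 5.26 km.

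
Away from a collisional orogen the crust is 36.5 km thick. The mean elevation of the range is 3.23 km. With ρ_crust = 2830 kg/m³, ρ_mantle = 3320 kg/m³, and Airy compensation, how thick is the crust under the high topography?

58.4 km

Root depth r = h ρ_c / (ρ_m − ρ_c) = 3.23 km × 2830 / 490 = 18.65 km.
Total thickness = T + h + r = 36.5 km + 3.23 km + 18.65 km = 58.4 km.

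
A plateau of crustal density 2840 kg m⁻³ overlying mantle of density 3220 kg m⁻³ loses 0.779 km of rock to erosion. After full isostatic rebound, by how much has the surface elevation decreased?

Rebound u = e ρ_c/ρ_m = 0.779 km × 2840/3220 = 0.6871 km.
Net surface drop = e − u = 0.779 km − 0.6871 km = e (ρ_m − ρ_c)/ρ_m = 0.0919 km.

0.0919 km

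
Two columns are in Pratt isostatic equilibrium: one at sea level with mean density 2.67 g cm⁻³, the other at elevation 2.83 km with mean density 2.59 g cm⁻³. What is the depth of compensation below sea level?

91.6 km

ρ_ref D = ρ (D + h) → D (ρ_ref − ρ) = ρ h.
D = ρ h/(ρ_ref − ρ) = 2.59 × 2.83 km/(2.67 − 2.59) = 91.6 km.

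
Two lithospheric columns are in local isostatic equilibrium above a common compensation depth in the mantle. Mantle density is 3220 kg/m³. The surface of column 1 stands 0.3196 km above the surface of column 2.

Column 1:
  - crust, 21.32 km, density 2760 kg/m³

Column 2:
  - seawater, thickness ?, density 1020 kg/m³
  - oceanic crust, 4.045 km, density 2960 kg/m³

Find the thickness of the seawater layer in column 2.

3.51 km

Take the compensation level at the base of the deeper column (depth z_c below the surface of column 1) and equate Σ ρ_i t_i down to z_c; mantle fills any gap and the z_c terms cancel.
Column 1: 21.32×2760 + (z_c − 21.32)×3220
Column 2: 0.3196×0 + x×1020 + 4.045×2960 + (z_c − 0.3196 − 4.045 − x)×3220
The z_c×3220 term appears on both sides and cancels. Collect the known terms of each column as K = Σ(ρt)_known − 3220 × (depth of known layers): K_1 = 58843.2 − 3220×21.32 = −9807.2; K_2 = 11973.2 − 3220×(0.3196 + 4.045) = −2080.812.
Balance: K_1 = K_2 − x×(3220 − 1020), so x = (K_2 − K_1)/(3220 − 1020) = 7726.39/2200 = 3.51 km.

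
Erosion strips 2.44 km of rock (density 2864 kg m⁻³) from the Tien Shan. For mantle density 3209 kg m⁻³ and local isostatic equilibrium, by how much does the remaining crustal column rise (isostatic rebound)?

2.18 km

Unloading: uplift u = e ρ_c/ρ_m = 2.44 km × 2864/3209 = 2.18 km.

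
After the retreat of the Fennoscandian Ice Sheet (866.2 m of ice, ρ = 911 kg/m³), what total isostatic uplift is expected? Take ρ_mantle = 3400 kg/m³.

Removing the load lets mantle flow back in; uplift u satisfies ρ_ice t = ρ_m u.
u = t ρ_ice/ρ_m = 866.2 m × 911/3400 = 232 m.

232 m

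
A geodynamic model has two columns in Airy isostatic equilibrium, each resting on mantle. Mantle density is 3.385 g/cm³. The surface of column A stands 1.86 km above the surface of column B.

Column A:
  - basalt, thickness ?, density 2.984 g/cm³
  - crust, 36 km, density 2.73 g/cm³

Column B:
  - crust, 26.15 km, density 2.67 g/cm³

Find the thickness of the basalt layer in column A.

3.52 km

Take the compensation level at the base of the deeper column (depth z_c below the surface of column A) and equate Σ ρ_i t_i down to z_c; mantle fills any gap and the z_c terms cancel.
Column A: x×2.984 + 36×2.73 + (z_c − 36 − x)×3.385
Column B: 1.86×0 + 26.15×2.67 + (z_c − 1.86 − 26.15)×3.385
The z_c×3.385 term appears on both sides and cancels. Collect the known terms of each column as K = Σ(ρt)_known − 3.385 × (depth of known layers): K_A = 98.28 − 3.385×36 = −23.58; K_B = 69.8205 − 3.385×(1.86 + 26.15) = −24.99335.
Balance: K_A − x×(3.385 − 2.984) = K_B, so x = (K_A − K_B)/(3.385 − 2.984) = 1.41335/0.401 = 3.52 km.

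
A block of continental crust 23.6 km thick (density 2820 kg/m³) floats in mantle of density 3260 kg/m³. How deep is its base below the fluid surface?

Draft d = t ρ_obj/ρ_fluid = 23.6 km × 2820/3260 = 20.4 km.

20.4 km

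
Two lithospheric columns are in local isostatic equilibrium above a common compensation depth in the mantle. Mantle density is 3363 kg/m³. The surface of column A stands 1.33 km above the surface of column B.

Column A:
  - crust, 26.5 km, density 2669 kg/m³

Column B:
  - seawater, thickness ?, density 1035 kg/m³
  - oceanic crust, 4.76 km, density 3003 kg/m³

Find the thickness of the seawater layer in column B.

Take the compensation level at the base of the deeper column (depth z_c below the surface of column A) and equate Σ ρ_i t_i down to z_c; mantle fills any gap and the z_c terms cancel.
Column A: 26.5×2669 + (z_c − 26.5)×3363
Column B: 1.33×0 + x×1035 + 4.76×3003 + (z_c − 1.33 − 4.76 − x)×3363
The z_c×3363 term appears on both sides and cancels. Collect the known terms of each column as K = Σ(ρt)_known − 3363 × (depth of known layers): K_A = 70728.5 − 3363×26.5 = −18391; K_B = 14294.28 − 3363×(1.33 + 4.76) = −6186.39.
Balance: K_A = K_B − x×(3363 − 1035), so x = (K_B − K_A)/(3363 − 1035) = 12204.6/2328 = 5.24 km.

5.24 km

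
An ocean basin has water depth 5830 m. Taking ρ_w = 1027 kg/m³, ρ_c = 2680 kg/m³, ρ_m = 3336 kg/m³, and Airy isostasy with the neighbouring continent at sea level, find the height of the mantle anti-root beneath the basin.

In Airy isostatic equilibrium: replacing crust with seawater at the top is compensated by replacing crust with mantle at the base: d (ρ_c − ρ_w) = a (ρ_m − ρ_c).
a = d (ρ_c − ρ_w)/(ρ_m − ρ_c) = 5830 m × 1653/656 = 14700 m.

14700 m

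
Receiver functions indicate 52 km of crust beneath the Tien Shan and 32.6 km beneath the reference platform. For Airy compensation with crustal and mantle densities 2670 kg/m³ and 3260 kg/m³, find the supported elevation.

3.51 km

Excess crust Δ = 52 km − 32.6 km = 19.4 km, split between elevation h and root r with h + r = Δ.
Airy balance ρ_c h = (ρ_m − ρ_c) r gives r = h ρ_c/(ρ_m − ρ_c), so h (1 + ρ_c/(ρ_m − ρ_c)) = Δ, i.e. h = Δ (ρ_m − ρ_c)/ρ_m.
h = 19.4 km × 590/3260 = 3.51 km.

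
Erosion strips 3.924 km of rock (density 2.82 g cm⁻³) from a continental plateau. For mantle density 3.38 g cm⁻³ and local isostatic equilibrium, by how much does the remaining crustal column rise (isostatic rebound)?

Unloading: uplift u = e ρ_c/ρ_m = 3.924 km × 2.82/3.38 = 3.27 km.

3.27 km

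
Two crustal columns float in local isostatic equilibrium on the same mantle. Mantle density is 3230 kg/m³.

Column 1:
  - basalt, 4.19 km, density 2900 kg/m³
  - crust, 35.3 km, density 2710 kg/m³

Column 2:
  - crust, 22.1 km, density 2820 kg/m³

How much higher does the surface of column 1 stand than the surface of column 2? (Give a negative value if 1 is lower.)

For any compensation level in the mantle, the mantle terms cancel and isostasy reduces to e = (Σt_1 − Σt_2) − (Σ(ρt)_1 − Σ(ρt)_2) / ρ_m.
Σt_1 = 39.49 km; Σt_2 = 22.1 km; Σ(ρt)_1 = 107814; Σ(ρt)_2 = 62322 (in km·kg/m³).
e = (39.49 − 22.1) − (107814 − 62322) / 3230 = 3.31 km.

3.31 km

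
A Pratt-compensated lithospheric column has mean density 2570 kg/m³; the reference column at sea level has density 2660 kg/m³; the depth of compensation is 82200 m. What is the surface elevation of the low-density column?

ρ_ref D = ρ (D + h) → h = D (ρ_ref − ρ)/ρ.
h = 82200 m × (2660 − 2570)/2570 = 2880 m.

2880 m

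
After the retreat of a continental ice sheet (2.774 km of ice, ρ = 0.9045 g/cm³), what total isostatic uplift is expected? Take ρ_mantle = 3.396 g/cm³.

0.739 km

Removing the load lets mantle flow back in; uplift u satisfies ρ_ice t = ρ_m u.
u = t ρ_ice/ρ_m = 2.774 km × 0.9045/3.396 = 0.739 km.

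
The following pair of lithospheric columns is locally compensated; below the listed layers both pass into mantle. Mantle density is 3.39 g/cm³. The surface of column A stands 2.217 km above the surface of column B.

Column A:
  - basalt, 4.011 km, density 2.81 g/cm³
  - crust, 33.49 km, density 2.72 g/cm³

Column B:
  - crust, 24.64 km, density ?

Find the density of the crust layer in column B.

Take the compensation level at the base of the deeper column (depth z_c below the surface of column A) and equate Σ ρ_i t_i down to z_c; mantle fills any gap and the z_c terms cancel.
Column A: 4.011×2.81 + 33.49×2.72 + (z_c − 37.501)×3.39
Column B: 2.217×0 + 24.64×ρ + (z_c − 2.217 − 24.64)×3.39
The z_c×3.39 term appears on both sides and cancels. Collect the known terms of each column as K = Σ(ρt)_known − 3.39 × (depth of known layers): K_A = 102.36371 − 3.39×37.501 = −24.76468; K_B = 0 − 3.39×(2.217 + 24.64) = −91.04523.
Balance: K_A = K_B + 24.64×ρ, so ρ = (K_A − K_B)/24.64 = 66.2805/24.64 = 2.69 g/cm³.

2.69 g/cm³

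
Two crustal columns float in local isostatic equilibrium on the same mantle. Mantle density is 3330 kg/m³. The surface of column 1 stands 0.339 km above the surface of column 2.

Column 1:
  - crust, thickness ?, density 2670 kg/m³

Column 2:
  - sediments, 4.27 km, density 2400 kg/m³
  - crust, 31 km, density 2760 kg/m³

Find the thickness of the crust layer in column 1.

Take the compensation level at the base of the deeper column (depth z_c below the surface of column 1) and equate Σ ρ_i t_i down to z_c; mantle fills any gap and the z_c terms cancel.
Column 1: x×2670 + (z_c − 0 − x)×3330
Column 2: 0.339×0 + 4.27×2400 + 31×2760 + (z_c − 0.339 − 35.27)×3330
The z_c×3330 term appears on both sides and cancels. Collect the known terms of each column as K = Σ(ρt)_known − 3330 × (depth of known layers): K_1 = 0 − 3330×0 = 0; K_2 = 95808 − 3330×(0.339 + 35.27) = −22769.97.
Balance: K_1 − x×(3330 − 2670) = K_2, so x = (K_1 − K_2)/(3330 − 2670) = 22770/660 = 34.5 km.

34.5 km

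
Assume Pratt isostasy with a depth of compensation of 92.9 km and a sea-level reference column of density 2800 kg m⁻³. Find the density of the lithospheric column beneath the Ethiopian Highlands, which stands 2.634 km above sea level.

Pratt balance: ρ_ref D = ρ (D + h).
ρ = ρ_ref D/(D + h) = 2800 × 92.9 km/(92.9 km + 2.634 km) = 2720 kg m⁻³.

2720 kg m⁻³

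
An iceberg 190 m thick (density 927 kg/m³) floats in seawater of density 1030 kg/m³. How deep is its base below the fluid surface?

171 m

Draft d = t ρ_obj/ρ_fluid = 190 m × 927/1030 = 171 m.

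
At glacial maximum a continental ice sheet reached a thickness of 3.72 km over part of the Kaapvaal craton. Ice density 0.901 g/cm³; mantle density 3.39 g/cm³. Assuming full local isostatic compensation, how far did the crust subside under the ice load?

By Archimedes' principle applied to the lithosphere: the ice load ρ_ice t is balanced by mantle displaced below, ρ_m s.
s = t ρ_ice / ρ_m = 3.72 km × 0.901/3.39 = 0.989 km.

0.989 km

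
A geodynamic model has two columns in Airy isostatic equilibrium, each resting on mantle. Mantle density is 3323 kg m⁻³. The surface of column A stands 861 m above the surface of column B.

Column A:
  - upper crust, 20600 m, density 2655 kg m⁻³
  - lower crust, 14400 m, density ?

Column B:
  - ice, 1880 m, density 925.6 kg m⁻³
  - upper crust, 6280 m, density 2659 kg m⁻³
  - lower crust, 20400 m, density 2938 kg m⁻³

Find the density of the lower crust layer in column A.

Take the compensation level at the base of the deeper column (depth z_c below the surface of column A) and equate Σ ρ_i t_i down to z_c; mantle fills any gap and the z_c terms cancel.
Column A: 20600×2655 + 14400×ρ + (z_c − 35000)×3323
Column B: 861×0 + 1880×925.6 + 6280×2659 + 20400×2938 + (z_c − 861 − 28560)×3323
The z_c×3323 term appears on both sides and cancels. Collect the known terms of each column as K = Σ(ρt)_known − 3323 × (depth of known layers): K_A = 54693000 − 3323×35000 = −61612000; K_B = 78373848 − 3323×(861 + 28560) = −19392135.
Balance: K_A + 14400×ρ = K_B, so ρ = (K_B − K_A)/14400 = 42219900/14400 = 2930 kg m⁻³.

2930 kg m⁻³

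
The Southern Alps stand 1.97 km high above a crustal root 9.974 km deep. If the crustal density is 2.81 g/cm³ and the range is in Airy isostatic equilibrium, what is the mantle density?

Airy balance: ρ_c h = (ρ_m − ρ_c) r → ρ_m = ρ_c (1 + h/r).
ρ_m = 2.81 × (1 + 1.97 km/9.974 km) = 3.37 g/cm³.

3.37 g/cm³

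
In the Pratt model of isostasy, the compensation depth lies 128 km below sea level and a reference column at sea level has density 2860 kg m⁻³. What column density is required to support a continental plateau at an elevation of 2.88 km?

Pratt balance: ρ_ref D = ρ (D + h).
ρ = ρ_ref D/(D + h) = 2860 × 128 km/(128 km + 2.88 km) = 2800 kg m⁻³.

2800 kg m⁻³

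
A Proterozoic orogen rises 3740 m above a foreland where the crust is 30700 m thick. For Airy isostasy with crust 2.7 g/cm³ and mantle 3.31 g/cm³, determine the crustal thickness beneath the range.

51000 m

Root depth r = h ρ_c / (ρ_m − ρ_c) = 3740 m × 2.7 / 0.61 = 16550 m.
Total thickness = T + h + r = 30700 m + 3740 m + 16550 m = 51000 m.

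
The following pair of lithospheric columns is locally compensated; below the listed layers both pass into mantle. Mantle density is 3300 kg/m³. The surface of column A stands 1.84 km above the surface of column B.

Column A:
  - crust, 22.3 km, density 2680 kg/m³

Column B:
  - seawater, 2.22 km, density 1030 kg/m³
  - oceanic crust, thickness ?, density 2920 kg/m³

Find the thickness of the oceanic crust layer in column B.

Take the compensation level at the base of the deeper column (depth z_c below the surface of column A) and equate Σ ρ_i t_i down to z_c; mantle fills any gap and the z_c terms cancel.
Column A: 22.3×2680 + (z_c − 22.3)×3300
Column B: 1.84×0 + 2.22×1030 + x×2920 + (z_c − 1.84 − 2.22 − x)×3300
The z_c×3300 term appears on both sides and cancels. Collect the known terms of each column as K = Σ(ρt)_known − 3300 × (depth of known layers): K_A = 59764 − 3300×22.3 = −13826; K_B = 2286.6 − 3300×(1.84 + 2.22) = −11111.4.
Balance: K_A = K_B − x×(3300 − 2920), so x = (K_B − K_A)/(3300 − 2920) = 2714.6/380 = 7.14 km.

7.14 km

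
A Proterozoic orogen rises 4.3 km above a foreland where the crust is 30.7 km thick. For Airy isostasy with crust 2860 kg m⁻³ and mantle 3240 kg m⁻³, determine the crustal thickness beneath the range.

67.4 km

Root depth r = h ρ_c / (ρ_m − ρ_c) = 4.3 km × 2860 / 380 = 32.36 km.
Total thickness = T + h + r = 30.7 km + 4.3 km + 32.36 km = 67.4 km.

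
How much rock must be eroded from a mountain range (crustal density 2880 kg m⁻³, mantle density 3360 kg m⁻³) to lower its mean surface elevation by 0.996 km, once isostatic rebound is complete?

Net drop Δ = e − u = e − e ρ_c/ρ_m = e (ρ_m − ρ_c)/ρ_m.
e = Δ ρ_m/(ρ_m − ρ_c) = 0.996 km × 3360/480 = 6.97 km.

6.97 km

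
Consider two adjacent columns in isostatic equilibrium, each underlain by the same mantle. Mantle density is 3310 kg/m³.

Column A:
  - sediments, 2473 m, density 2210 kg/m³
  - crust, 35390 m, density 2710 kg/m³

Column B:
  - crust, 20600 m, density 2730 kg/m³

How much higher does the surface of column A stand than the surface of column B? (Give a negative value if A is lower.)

For any compensation level in the mantle, the mantle terms cancel and isostasy reduces to e = (Σt_A − Σt_B) − (Σ(ρt)_A − Σ(ρt)_B) / ρ_m.
Σt_A = 37863 m; Σt_B = 20600 m; Σ(ρt)_A = 101372230; Σ(ρt)_B = 56238000 (in m·kg/m³).
e = (37863 − 20600) − (101372230 − 56238000) / 3310 = 3630 m.

3630 m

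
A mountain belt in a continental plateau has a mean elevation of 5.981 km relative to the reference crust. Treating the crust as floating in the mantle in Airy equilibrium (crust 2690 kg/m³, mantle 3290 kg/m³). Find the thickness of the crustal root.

In Airy isostatic equilibrium: the weight of the topography is balanced by the buoyancy of the root, ρ_c h = (ρ_m − ρ_c) r.
r = h · ρ_c / (ρ_m − ρ_c) = 5.981 km × 2690 / (3290 − 2690) = 26.8 km.

26.8 km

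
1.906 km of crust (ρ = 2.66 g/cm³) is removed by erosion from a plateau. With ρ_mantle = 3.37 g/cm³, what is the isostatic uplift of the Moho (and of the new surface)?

Unloading: uplift u = e ρ_c/ρ_m = 1.906 km × 2.66/3.37 = 1.5 km.

1.5 km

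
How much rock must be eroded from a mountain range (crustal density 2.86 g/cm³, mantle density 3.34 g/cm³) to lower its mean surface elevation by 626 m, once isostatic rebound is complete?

Net drop Δ = e − u = e − e ρ_c/ρ_m = e (ρ_m − ρ_c)/ρ_m.
e = Δ ρ_m/(ρ_m − ρ_c) = 626 m × 3.34/0.48 = 4360 m.

4360 m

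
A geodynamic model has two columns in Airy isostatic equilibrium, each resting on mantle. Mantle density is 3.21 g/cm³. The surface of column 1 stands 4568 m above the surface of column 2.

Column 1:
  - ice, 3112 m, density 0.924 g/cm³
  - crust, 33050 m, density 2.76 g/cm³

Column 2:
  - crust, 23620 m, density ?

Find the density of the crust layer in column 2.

2.9 g/cm³

Take the compensation level at the base of the deeper column (depth z_c below the surface of column 1) and equate Σ ρ_i t_i down to z_c; mantle fills any gap and the z_c terms cancel.
Column 1: 3112×0.924 + 33050×2.76 + (z_c − 36162)×3.21
Column 2: 4568×0 + 23620×ρ + (z_c − 4568 − 23620)×3.21
The z_c×3.21 term appears on both sides and cancels. Collect the known terms of each column as K = Σ(ρt)_known − 3.21 × (depth of known layers): K_1 = 94093.488 − 3.21×36162 = −21986.532; K_2 = 0 − 3.21×(4568 + 23620) = −90483.48.
Balance: K_1 = K_2 + 23620×ρ, so ρ = (K_1 − K_2)/23620 = 68496.9/23620 = 2.9 g/cm³.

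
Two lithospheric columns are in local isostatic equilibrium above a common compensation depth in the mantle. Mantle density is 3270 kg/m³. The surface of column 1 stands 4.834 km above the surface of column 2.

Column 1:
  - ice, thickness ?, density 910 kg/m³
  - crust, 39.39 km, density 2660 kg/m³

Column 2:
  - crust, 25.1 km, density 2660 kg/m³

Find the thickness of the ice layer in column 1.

3 km

Take the compensation level at the base of the deeper column (depth z_c below the surface of column 1) and equate Σ ρ_i t_i down to z_c; mantle fills any gap and the z_c terms cancel.
Column 1: x×910 + 39.39×2660 + (z_c − 39.39 − x)×3270
Column 2: 4.834×0 + 25.1×2660 + (z_c − 4.834 − 25.1)×3270
The z_c×3270 term appears on both sides and cancels. Collect the known terms of each column as K = Σ(ρt)_known − 3270 × (depth of known layers): K_1 = 104777.4 − 3270×39.39 = −24027.9; K_2 = 66766 − 3270×(4.834 + 25.1) = −31118.18.
Balance: K_1 − x×(3270 − 910) = K_2, so x = (K_1 − K_2)/(3270 − 910) = 7090.28/2360 = 3 km.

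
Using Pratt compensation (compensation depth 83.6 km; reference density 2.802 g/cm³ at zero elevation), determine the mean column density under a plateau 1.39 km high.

Pratt balance: ρ_ref D = ρ (D + h).
ρ = ρ_ref D/(D + h) = 2.802 × 83.6 km/(83.6 km + 1.39 km) = 2.76 g/cm³.

2.76 g/cm³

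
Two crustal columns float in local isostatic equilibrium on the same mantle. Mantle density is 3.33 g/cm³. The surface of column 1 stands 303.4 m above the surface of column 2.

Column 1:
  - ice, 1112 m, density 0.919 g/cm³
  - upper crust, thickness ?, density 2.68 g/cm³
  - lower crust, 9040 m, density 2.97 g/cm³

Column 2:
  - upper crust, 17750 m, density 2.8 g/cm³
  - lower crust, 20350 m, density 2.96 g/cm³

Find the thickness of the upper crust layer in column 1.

Take the compensation level at the base of the deeper column (depth z_c below the surface of column 1) and equate Σ ρ_i t_i down to z_c; mantle fills any gap and the z_c terms cancel.
Column 1: 1112×0.919 + x×2.68 + 9040×2.97 + (z_c − 10152 − x)×3.33
Column 2: 303.4×0 + 17750×2.8 + 20350×2.96 + (z_c − 303.4 − 38100)×3.33
The z_c×3.33 term appears on both sides and cancels. Collect the known terms of each column as K = Σ(ρt)_known − 3.33 × (depth of known layers): K_1 = 27870.728 − 3.33×10152 = −5935.432; K_2 = 109936 − 3.33×(303.4 + 38100) = −17947.322.
Balance: K_1 − x×(3.33 − 2.68) = K_2, so x = (K_1 − K_2)/(3.33 − 2.68) = 12011.9/0.65 = 18500 m.

18500 m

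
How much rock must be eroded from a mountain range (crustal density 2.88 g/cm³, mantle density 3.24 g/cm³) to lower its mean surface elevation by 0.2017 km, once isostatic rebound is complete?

1.82 km

Net drop Δ = e − u = e − e ρ_c/ρ_m = e (ρ_m − ρ_c)/ρ_m.
e = Δ ρ_m/(ρ_m − ρ_c) = 0.2017 km × 3.24/0.36 = 1.82 km.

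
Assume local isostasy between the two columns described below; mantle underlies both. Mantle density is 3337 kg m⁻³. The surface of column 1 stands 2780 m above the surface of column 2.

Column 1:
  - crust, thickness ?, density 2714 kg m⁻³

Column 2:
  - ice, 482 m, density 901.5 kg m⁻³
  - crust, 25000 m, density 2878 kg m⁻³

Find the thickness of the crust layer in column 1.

Take the compensation level at the base of the deeper column (depth z_c below the surface of column 1) and equate Σ ρ_i t_i down to z_c; mantle fills any gap and the z_c terms cancel.
Column 1: x×2714 + (z_c − 0 − x)×3337
Column 2: 2780×0 + 482×901.5 + 25000×2878 + (z_c − 2780 − 25482)×3337
The z_c×3337 term appears on both sides and cancels. Collect the known terms of each column as K = Σ(ρt)_known − 3337 × (depth of known layers): K_1 = 0 − 3337×0 = 0; K_2 = 72384523 − 3337×(2780 + 25482) = −21925771.
Balance: K_1 − x×(3337 − 2714) = K_2, so x = (K_1 − K_2)/(3337 − 2714) = 21925800/623 = 35200 m.

35200 m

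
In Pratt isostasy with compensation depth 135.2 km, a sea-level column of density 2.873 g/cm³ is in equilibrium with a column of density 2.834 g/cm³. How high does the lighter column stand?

1.86 km

ρ_ref D = ρ (D + h) → h = D (ρ_ref − ρ)/ρ.
h = 135.2 km × (2.873 − 2.834)/2.834 = 1.86 km.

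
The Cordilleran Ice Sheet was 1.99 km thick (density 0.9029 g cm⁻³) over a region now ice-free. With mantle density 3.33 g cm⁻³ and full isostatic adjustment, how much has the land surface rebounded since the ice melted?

0.54 km

Removing the load lets mantle flow back in; uplift u satisfies ρ_ice t = ρ_m u.
u = t ρ_ice/ρ_m = 1.99 km × 0.9029/3.33 = 0.54 km.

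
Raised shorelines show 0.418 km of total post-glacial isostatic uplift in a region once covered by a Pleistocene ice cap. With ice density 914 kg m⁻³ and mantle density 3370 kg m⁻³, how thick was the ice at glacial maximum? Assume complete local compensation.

1.54 km

u = t ρ_ice/ρ_m → t = u ρ_m/ρ_ice = 0.418 km × 3370/914 = 1.54 km.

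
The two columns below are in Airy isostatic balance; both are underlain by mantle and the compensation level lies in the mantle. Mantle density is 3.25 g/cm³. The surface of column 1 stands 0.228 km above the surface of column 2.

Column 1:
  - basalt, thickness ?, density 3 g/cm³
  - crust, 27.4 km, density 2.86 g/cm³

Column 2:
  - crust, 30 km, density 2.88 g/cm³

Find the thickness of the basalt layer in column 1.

Take the compensation level at the base of the deeper column (depth z_c below the surface of column 1) and equate Σ ρ_i t_i down to z_c; mantle fills any gap and the z_c terms cancel.
Column 1: x×3 + 27.4×2.86 + (z_c − 27.4 − x)×3.25
Column 2: 0.228×0 + 30×2.88 + (z_c − 0.228 − 30)×3.25
The z_c×3.25 term appears on both sides and cancels. Collect the known terms of each column as K = Σ(ρt)_known − 3.25 × (depth of known layers): K_1 = 78.364 − 3.25×27.4 = −10.686; K_2 = 86.4 − 3.25×(0.228 + 30) = −11.841.
Balance: K_1 − x×(3.25 − 3) = K_2, so x = (K_1 − K_2)/(3.25 − 3) = 1.155/0.25 = 4.62 km.

4.62 km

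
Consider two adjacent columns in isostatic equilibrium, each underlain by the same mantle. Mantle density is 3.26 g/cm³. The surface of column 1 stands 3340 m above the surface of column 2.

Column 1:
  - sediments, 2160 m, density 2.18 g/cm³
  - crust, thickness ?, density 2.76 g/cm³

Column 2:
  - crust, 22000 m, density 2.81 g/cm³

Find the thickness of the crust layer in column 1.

36900 m

Take the compensation level at the base of the deeper column (depth z_c below the surface of column 1) and equate Σ ρ_i t_i down to z_c; mantle fills any gap and the z_c terms cancel.
Column 1: 2160×2.18 + x×2.76 + (z_c − 2160 − x)×3.26
Column 2: 3340×0 + 22000×2.81 + (z_c − 3340 − 22000)×3.26
The z_c×3.26 term appears on both sides and cancels. Collect the known terms of each column as K = Σ(ρt)_known − 3.26 × (depth of known layers): K_1 = 4708.8 − 3.26×2160 = −2332.8; K_2 = 61820 − 3.26×(3340 + 22000) = −20788.4.
Balance: K_1 − x×(3.26 − 2.76) = K_2, so x = (K_1 − K_2)/(3.26 − 2.76) = 18455.6/0.5 = 36900 m.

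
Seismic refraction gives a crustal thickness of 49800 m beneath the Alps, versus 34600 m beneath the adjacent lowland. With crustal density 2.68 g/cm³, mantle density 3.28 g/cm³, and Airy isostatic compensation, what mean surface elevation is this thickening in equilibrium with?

Excess crust Δ = 49800 m − 34600 m = 15200 m, split between elevation h and root r with h + r = Δ.
Airy balance ρ_c h = (ρ_m − ρ_c) r gives r = h ρ_c/(ρ_m − ρ_c), so h (1 + ρ_c/(ρ_m − ρ_c)) = Δ, i.e. h = Δ (ρ_m − ρ_c)/ρ_m.
h = 15200 m × 0.6/3.28 = 2780 m.

2780 m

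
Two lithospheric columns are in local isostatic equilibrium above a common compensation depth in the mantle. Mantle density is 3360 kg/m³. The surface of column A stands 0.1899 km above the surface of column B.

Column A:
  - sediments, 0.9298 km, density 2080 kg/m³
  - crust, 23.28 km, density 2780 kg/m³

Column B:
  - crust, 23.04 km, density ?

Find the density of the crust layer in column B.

Take the compensation level at the base of the deeper column (depth z_c below the surface of column A) and equate Σ ρ_i t_i down to z_c; mantle fills any gap and the z_c terms cancel.
Column A: 0.9298×2080 + 23.28×2780 + (z_c − 24.2098)×3360
Column B: 0.1899×0 + 23.04×ρ + (z_c − 0.1899 − 23.04)×3360
The z_c×3360 term appears on both sides and cancels. Collect the known terms of each column as K = Σ(ρt)_known − 3360 × (depth of known layers): K_A = 66652.384 − 3360×24.2098 = −14692.544; K_B = 0 − 3360×(0.1899 + 23.04) = −78052.464.
Balance: K_A = K_B + 23.04×ρ, so ρ = (K_A − K_B)/23.04 = 63359.9/23.04 = 2750 kg/m³.

2750 kg/m³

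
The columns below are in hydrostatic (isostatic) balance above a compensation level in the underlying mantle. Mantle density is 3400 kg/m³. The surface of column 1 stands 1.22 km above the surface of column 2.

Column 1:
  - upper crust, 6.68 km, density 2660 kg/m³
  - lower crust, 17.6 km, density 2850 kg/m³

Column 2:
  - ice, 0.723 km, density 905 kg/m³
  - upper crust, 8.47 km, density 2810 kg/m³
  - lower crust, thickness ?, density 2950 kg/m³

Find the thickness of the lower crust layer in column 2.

8.16 km

Take the compensation level at the base of the deeper column (depth z_c below the surface of column 1) and equate Σ ρ_i t_i down to z_c; mantle fills any gap and the z_c terms cancel.
Column 1: 6.68×2660 + 17.6×2850 + (z_c − 24.28)×3400
Column 2: 1.22×0 + 0.723×905 + 8.47×2810 + x×2950 + (z_c − 1.22 − 9.193 − x)×3400
The z_c×3400 term appears on both sides and cancels. Collect the known terms of each column as K = Σ(ρt)_known − 3400 × (depth of known layers): K_1 = 67928.8 − 3400×24.28 = −14623.2; K_2 = 24455.015 − 3400×(1.22 + 9.193) = −10949.185.
Balance: K_1 = K_2 − x×(3400 − 2950), so x = (K_2 − K_1)/(3400 − 2950) = 3674.01/450 = 8.16 km.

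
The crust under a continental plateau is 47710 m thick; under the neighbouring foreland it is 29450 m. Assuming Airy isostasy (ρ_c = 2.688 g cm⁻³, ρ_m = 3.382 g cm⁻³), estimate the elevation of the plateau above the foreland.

3750 m

Excess crust Δ = 47710 m − 29450 m = 18260 m, split between elevation h and root r with h + r = Δ.
Airy balance ρ_c h = (ρ_m − ρ_c) r gives r = h ρ_c/(ρ_m − ρ_c), so h (1 + ρ_c/(ρ_m − ρ_c)) = Δ, i.e. h = Δ (ρ_m − ρ_c)/ρ_m.
h = 18260 m × 0.694/3.382 = 3750 m.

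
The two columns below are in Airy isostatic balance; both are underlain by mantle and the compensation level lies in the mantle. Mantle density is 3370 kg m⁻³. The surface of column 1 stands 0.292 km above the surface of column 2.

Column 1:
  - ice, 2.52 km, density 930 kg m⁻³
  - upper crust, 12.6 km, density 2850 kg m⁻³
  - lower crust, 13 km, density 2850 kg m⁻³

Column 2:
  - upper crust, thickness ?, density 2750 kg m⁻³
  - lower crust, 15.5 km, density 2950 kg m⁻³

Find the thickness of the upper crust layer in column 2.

19.3 km

Take the compensation level at the base of the deeper column (depth z_c below the surface of column 1) and equate Σ ρ_i t_i down to z_c; mantle fills any gap and the z_c terms cancel.
Column 1: 2.52×930 + 12.6×2850 + 13×2850 + (z_c − 28.12)×3370
Column 2: 0.292×0 + x×2750 + 15.5×2950 + (z_c − 0.292 − 15.5 − x)×3370
The z_c×3370 term appears on both sides and cancels. Collect the known terms of each column as K = Σ(ρt)_known − 3370 × (depth of known layers): K_1 = 75303.6 − 3370×28.12 = −19460.8; K_2 = 45725 − 3370×(0.292 + 15.5) = −7494.04.
Balance: K_1 = K_2 − x×(3370 − 2750), so x = (K_2 − K_1)/(3370 − 2750) = 11966.8/620 = 19.3 km.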